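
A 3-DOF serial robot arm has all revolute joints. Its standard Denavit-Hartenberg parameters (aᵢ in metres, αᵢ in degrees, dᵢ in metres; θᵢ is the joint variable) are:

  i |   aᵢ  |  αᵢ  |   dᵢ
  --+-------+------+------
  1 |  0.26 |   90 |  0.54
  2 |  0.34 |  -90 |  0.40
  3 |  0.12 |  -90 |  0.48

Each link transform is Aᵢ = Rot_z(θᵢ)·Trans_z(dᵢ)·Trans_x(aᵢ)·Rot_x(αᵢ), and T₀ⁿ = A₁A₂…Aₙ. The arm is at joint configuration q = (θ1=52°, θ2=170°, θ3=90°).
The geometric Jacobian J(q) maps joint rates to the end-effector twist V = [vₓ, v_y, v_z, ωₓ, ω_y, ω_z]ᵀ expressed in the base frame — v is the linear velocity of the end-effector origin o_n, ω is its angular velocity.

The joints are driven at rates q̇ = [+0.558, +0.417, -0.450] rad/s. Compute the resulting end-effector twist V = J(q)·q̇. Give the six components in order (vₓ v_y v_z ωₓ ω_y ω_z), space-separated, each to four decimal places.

0.2392 0.1628 -0.1650 0.3767 -0.1952 1.0012

o_n = [0.1233, -0.2970, 0.1263]
J₁: ẑ×o_n = [0.2970, 0.1233, -0.0000], ω = ẑ
J2: z=[0.7880, -0.6157, 0.0000] o=[0.1601, 0.2049, 0.5400] → [0.2547, 0.3260, -0.4182, 0.7880, -0.6157, 0.0000]
J3: z=[-0.1069, -0.1368, -0.9848] o=[0.2691, -0.3052, 0.5990] → [0.0728, 0.0931, -0.0208, -0.1069, -0.1368, -0.9848]
V = J·q̇ = [0.2392, 0.1628, -0.1650, 0.3767, -0.1952, 1.0012]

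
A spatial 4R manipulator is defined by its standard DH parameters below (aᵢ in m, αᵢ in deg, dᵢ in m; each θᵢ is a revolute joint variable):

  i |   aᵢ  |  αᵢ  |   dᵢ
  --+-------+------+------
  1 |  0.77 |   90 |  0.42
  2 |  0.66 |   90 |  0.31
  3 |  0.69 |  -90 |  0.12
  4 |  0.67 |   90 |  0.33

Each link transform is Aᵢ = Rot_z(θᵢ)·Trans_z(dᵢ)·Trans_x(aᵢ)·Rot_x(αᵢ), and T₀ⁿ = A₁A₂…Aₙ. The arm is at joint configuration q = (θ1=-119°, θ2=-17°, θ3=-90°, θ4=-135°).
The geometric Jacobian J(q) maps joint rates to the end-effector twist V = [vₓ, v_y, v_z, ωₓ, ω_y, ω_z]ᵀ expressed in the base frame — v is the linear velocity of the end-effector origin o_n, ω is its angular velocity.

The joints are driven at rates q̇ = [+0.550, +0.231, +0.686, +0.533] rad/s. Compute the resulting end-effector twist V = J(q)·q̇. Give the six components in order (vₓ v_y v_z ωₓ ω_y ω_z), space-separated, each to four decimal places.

0.6112 -0.7019 -0.1063 -0.3519 -0.1584 -0.2619

o_n = [-0.8301, -1.3042, -0.4373]
J₁: ẑ×o_n = [1.3042, -0.8301, 0.0000], ω = ẑ
J2: z=[-0.8746, 0.4848, 0.0000] o=[-0.3733, -0.6735, 0.4200] → [-0.4156, -0.7498, 0.7731, -0.8746, 0.4848, 0.0000]
J3: z=[0.1417, 0.2557, -0.9563] o=[-0.9504, -1.0752, 0.2270] → [-0.3889, -0.0209, -0.0632, 0.1417, 0.2557, -0.9563]
J4: z=[-0.4636, -0.8364, -0.2924] o=[-0.3299, -1.3790, 0.1123] → [0.4815, -0.1085, -0.4531, -0.4636, -0.8364, -0.2924]
V = J·q̇ = [0.6112, -0.7019, -0.1063, -0.3519, -0.1584, -0.2619]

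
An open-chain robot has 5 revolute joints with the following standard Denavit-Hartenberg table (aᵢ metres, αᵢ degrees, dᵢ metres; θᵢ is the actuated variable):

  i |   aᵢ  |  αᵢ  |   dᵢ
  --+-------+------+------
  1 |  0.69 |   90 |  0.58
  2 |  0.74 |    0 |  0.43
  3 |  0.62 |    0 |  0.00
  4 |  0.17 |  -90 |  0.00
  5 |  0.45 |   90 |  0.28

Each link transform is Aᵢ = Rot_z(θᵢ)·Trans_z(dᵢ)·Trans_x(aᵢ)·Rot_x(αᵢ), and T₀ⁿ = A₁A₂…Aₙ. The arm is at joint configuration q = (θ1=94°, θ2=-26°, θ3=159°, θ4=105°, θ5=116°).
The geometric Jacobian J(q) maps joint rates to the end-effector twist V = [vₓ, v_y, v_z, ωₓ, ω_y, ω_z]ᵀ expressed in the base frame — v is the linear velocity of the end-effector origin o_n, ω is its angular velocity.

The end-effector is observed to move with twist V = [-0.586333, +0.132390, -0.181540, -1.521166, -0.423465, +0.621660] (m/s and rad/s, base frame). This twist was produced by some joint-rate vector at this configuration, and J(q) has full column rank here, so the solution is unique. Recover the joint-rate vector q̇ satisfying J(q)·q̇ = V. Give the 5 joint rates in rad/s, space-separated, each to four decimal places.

o_n = [-0.0571, 1.1831, 0.5838]
J₁: ẑ×o_n = [-1.1831, -0.0571, 0.0000], ω = ẑ
J2: z=[0.9976, 0.0698, 0.0000] o=[-0.0481, 0.6883, 0.5800] → [0.0003, -0.0038, 0.4942, 0.9976, 0.0698, 0.0000]
J3: z=[0.9976, 0.0698, 0.0000] o=[0.3344, 1.3818, 0.2556] → [0.0229, -0.3274, -0.1709, 0.9976, 0.0698, 0.0000]
J4: z=[0.9976, 0.0698, 0.0000] o=[0.3639, 0.9600, 0.7090] → [-0.0087, 0.1249, 0.2519, 0.9976, 0.0698, 0.0000]
J5: z=[-0.0592, 0.8460, -0.5299] o=[0.3702, 0.8701, 0.5649] → [0.1818, 0.2276, 0.3430, -0.0592, 0.8460, -0.5299]
q̇ = J⁺·V = [0.4240, -0.1940, -0.9060, -0.4470, -0.3730]

0.4240 -0.1940 -0.9060 -0.4470 -0.3730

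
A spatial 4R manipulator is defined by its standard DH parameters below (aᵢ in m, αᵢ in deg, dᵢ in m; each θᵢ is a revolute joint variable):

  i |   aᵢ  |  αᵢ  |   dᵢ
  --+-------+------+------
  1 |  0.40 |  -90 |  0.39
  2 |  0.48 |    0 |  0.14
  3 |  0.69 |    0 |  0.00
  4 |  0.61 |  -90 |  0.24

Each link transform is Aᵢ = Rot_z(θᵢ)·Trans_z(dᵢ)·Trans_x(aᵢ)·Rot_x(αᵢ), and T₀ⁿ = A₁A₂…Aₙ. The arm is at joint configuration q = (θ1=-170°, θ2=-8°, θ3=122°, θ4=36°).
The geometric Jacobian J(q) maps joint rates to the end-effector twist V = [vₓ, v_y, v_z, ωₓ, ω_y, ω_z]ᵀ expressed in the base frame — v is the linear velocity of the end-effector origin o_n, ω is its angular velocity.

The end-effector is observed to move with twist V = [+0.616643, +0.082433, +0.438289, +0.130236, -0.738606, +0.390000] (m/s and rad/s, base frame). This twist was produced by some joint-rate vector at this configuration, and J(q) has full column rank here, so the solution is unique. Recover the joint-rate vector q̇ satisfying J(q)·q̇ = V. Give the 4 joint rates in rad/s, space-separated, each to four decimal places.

o_n = [0.0006, -0.3858, -0.4785]
J₁: ẑ×o_n = [0.3858, 0.0006, -0.0000], ω = ẑ
J2: z=[0.1736, -0.9848, 0.0000] o=[-0.3939, -0.0695, 0.3900] → [0.8553, 0.1508, 0.3336, 0.1736, -0.9848, 0.0000]
J3: z=[0.1736, -0.9848, 0.0000] o=[-0.8377, -0.2899, 0.4568] → [0.9211, 0.1624, 0.8089, 0.1736, -0.9848, 0.0000]
J4: z=[0.1736, -0.9848, 0.0000] o=[-0.5613, -0.2411, -0.1735] → [0.3004, 0.0530, 0.5283, 0.1736, -0.9848, 0.0000]
q̇ = J⁺·V = [0.3900, 0.1500, 0.2540, 0.3460]

0.3900 0.1500 0.2540 0.3460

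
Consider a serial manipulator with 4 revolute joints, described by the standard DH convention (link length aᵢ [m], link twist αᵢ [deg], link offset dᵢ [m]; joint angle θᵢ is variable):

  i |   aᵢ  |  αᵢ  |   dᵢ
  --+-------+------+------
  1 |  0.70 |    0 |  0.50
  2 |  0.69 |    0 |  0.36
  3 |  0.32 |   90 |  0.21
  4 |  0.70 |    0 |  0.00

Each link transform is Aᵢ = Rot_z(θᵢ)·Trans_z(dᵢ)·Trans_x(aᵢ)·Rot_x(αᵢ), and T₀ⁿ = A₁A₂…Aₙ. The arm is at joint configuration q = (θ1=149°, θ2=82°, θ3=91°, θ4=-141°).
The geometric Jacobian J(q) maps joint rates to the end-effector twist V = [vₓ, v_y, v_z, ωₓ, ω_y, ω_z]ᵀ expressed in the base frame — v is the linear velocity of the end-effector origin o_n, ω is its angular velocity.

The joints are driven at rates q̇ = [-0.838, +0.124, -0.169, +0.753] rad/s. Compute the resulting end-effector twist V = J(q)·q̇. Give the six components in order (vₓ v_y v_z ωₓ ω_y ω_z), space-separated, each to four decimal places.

0.3024 0.7645 -0.4096 -0.4636 -0.5934 -0.8830

o_n = [-1.2108, -0.0378, 0.6295]
J₁: ẑ×o_n = [0.0378, -1.2108, 0.0000], ω = ẑ
J2: z=[0.0000, 0.0000, 1.0000] o=[-0.6000, 0.3605, 0.5000] → [0.3983, -0.6107, 0.0000, 0.0000, 0.0000, 1.0000]
J3: z=[0.0000, 0.0000, 1.0000] o=[-1.0342, -0.1757, 0.8600] → [-0.1379, -0.1765, 0.0000, 0.0000, 0.0000, 1.0000]
J4: z=[-0.6157, -0.7880, 0.0000] o=[-0.7821, -0.3727, 1.0700] → [0.3471, -0.2712, -0.5440, -0.6157, -0.7880, 0.0000]
V = J·q̇ = [0.3024, 0.7645, -0.4096, -0.4636, -0.5934, -0.8830]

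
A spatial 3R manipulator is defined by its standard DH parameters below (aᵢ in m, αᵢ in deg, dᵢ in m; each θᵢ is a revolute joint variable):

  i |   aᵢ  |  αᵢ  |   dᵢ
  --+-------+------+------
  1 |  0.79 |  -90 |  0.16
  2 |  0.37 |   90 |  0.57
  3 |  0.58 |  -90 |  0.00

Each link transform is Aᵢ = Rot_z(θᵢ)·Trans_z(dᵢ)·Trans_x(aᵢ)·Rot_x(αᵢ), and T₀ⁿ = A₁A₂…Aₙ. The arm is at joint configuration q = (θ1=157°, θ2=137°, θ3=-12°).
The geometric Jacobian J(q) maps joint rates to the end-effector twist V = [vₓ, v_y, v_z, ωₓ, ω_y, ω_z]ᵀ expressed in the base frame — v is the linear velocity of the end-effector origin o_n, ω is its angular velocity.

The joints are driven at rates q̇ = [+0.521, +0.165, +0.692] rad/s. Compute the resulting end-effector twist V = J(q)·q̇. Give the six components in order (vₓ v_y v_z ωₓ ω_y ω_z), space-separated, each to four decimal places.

0.1941 -0.5680 0.0562 -0.4989 0.0325 0.0149

o_n = [-0.2718, -0.3729, -0.4793]
J₁: ẑ×o_n = [0.3729, -0.2718, 0.0000], ω = ẑ
J2: z=[-0.3907, -0.9205, 0.0000] o=[-0.7272, 0.3087, 0.1600] → [0.5884, -0.2498, 0.6855, -0.3907, -0.9205, 0.0000]
J3: z=[-0.6278, 0.2665, -0.7314] o=[-0.7008, -0.3217, -0.0923] → [-0.1405, -0.5567, -0.0822, -0.6278, 0.2665, -0.7314]
V = J·q̇ = [0.1941, -0.5680, 0.0562, -0.4989, 0.0325, 0.0149]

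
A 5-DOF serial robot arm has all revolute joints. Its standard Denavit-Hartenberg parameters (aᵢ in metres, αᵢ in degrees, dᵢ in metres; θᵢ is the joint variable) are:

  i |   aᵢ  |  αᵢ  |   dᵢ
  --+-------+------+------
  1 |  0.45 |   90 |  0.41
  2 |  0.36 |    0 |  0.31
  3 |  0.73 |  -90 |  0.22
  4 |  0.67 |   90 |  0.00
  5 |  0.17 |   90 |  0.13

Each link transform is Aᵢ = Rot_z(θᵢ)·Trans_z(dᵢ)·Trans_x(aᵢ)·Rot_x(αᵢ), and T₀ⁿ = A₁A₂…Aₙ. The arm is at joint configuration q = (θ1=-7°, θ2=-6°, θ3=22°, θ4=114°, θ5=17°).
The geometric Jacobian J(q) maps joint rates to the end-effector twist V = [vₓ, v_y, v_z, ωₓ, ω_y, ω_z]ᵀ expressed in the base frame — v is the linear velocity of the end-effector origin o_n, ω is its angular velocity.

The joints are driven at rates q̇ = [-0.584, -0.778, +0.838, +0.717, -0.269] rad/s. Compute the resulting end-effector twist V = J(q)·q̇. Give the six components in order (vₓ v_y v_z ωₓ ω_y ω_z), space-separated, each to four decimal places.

o_n = [1.3097, 0.1248, 0.5608]
J₁: ẑ×o_n = [-0.1248, 1.3097, 0.0000], ω = ẑ
J2: z=[-0.1219, -0.9925, 0.0000] o=[0.4466, -0.0548, 0.4100] → [-0.1496, 0.0184, 0.8347, -0.1219, -0.9925, 0.0000]
J3: z=[-0.1219, -0.9925, 0.0000] o=[0.7642, -0.4062, 0.3724] → [-0.1870, 0.0230, 0.4767, -0.1219, -0.9925, 0.0000]
J4: z=[-0.2736, 0.0336, 0.9613] o=[1.4339, -0.7100, 0.5736] → [-0.8029, -0.1229, -0.2242, -0.2736, 0.0336, 0.9613]
J5: z=[0.9212, 0.2967, 0.2518] o=[1.2485, -0.0706, 0.4985] → [-0.0307, -0.0420, 0.1618, 0.9212, 0.2967, 0.2518]
V = J·q̇ = [-0.5348, -0.8368, -0.4542, -0.4513, -0.1153, 0.0375]

-0.5348 -0.8368 -0.4542 -0.4513 -0.1153 0.0375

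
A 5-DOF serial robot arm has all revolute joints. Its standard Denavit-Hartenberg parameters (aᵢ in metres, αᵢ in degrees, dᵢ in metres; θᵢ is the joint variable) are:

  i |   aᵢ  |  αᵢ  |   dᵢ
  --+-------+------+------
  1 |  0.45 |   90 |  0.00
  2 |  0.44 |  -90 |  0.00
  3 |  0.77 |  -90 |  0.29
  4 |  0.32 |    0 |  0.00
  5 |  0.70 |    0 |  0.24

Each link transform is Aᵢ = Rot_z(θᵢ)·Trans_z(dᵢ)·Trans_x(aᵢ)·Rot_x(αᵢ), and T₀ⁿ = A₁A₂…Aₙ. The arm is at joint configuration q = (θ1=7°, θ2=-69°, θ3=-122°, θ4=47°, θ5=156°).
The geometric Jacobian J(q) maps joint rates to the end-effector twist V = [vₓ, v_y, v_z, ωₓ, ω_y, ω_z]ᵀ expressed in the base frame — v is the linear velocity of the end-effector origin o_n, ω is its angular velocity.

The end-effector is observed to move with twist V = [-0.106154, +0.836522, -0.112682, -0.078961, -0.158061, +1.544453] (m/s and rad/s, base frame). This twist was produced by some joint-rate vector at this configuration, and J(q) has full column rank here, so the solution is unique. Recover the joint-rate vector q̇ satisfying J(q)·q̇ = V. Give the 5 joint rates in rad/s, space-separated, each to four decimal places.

o_n = [0.9671, -0.3032, -0.3126]
J₁: ẑ×o_n = [0.3032, 0.9671, -0.0000], ω = ẑ
J2: z=[0.1219, -0.9925, 0.0000] o=[0.4466, 0.0548, 0.0000] → [0.3103, 0.0381, 0.4729, 0.1219, -0.9925, 0.0000]
J3: z=[0.9266, 0.1138, 0.3584] o=[0.6032, 0.0741, -0.4108] → [0.1464, 0.0394, -0.3910, 0.9266, 0.1138, 0.3584]
J4: z=[0.3662, -0.4889, -0.7917] o=[0.8063, -0.5589, 0.0741] → [0.3915, 0.0143, 0.1722, 0.3662, -0.4889, -0.7917]
J5: z=[0.3662, -0.4889, -0.7917] o=[0.5709, -0.7743, 0.0982] → [0.5738, -0.1632, 0.3662, 0.3662, -0.4889, -0.7917]
q̇ = J⁺·V = [0.6790, 0.6740, 0.2190, -0.0940, -0.9000]

0.6790 0.6740 0.2190 -0.0940 -0.9000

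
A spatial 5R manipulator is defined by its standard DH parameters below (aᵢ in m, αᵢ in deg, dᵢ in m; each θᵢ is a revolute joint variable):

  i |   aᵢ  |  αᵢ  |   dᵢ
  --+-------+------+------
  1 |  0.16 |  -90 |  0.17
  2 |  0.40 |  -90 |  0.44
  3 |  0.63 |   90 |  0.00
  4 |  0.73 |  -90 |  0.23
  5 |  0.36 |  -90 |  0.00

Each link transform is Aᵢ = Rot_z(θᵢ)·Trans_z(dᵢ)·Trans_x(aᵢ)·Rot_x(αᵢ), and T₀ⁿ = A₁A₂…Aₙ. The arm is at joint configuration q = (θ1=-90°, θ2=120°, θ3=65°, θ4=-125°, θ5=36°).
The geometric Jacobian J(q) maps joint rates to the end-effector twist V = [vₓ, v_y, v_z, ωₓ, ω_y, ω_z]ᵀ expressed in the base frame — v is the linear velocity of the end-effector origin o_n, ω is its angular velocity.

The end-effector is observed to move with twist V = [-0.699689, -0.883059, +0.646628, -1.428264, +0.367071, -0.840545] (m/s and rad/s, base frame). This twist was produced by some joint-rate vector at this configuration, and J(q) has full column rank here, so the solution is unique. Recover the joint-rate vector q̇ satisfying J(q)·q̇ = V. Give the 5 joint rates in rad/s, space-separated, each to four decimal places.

o_n = [0.4077, -0.6668, -0.6253]
J₁: ẑ×o_n = [0.6668, 0.4077, -0.0000], ω = ẑ
J2: z=[1.0000, 0.0000, 0.0000] o=[0.0000, -0.1600, 0.1700] → [-0.0000, 0.7953, -0.5068, 1.0000, 0.0000, 0.0000]
J3: z=[-0.0000, 0.8660, 0.5000] o=[0.4400, 0.0400, -0.1764] → [-0.0354, -0.0162, 0.0280, -0.0000, 0.8660, 0.5000]
J4: z=[0.4226, 0.4532, -0.7849] o=[-0.1310, 0.1731, -0.4070] → [-0.7582, -0.3305, -0.5991, 0.4226, 0.4532, -0.7849]
J5: z=[-0.7424, -0.3236, -0.5866] o=[0.3457, -0.3290, -0.7333] → [-0.2331, 0.0438, 0.2708, -0.7424, -0.3236, -0.5866]
q̇ = J⁺·V = [-0.6870, -0.7850, 0.7430, 0.0150, 0.8750]

-0.6870 -0.7850 0.7430 0.0150 0.8750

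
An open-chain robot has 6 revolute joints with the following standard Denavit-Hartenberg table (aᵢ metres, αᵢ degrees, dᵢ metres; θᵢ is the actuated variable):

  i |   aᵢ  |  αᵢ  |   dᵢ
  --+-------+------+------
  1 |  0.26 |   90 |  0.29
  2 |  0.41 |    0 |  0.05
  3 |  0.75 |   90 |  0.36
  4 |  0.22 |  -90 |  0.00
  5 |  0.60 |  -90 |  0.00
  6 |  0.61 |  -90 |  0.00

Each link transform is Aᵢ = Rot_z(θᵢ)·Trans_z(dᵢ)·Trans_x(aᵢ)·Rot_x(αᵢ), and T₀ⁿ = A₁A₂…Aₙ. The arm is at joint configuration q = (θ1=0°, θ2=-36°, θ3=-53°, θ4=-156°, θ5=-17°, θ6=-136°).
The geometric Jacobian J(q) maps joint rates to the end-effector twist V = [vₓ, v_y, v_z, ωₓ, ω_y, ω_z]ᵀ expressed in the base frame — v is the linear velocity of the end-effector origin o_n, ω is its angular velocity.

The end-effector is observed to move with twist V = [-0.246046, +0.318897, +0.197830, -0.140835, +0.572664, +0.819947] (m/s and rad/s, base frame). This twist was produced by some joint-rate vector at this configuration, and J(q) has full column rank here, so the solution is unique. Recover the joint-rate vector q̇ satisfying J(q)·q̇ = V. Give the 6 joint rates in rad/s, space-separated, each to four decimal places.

o_n = [0.5547, 0.1293, -0.5323]
J₁: ẑ×o_n = [-0.1293, 0.5547, 0.0000], ω = ẑ
J2: z=[0.0000, -1.0000, 0.0000] o=[0.2600, 0.0000, 0.2900] → [0.8223, 0.0000, 0.2947, 0.0000, -1.0000, 0.0000]
J3: z=[0.0000, -1.0000, 0.0000] o=[0.5917, -0.0500, 0.0490] → [0.5813, -0.0000, -0.0370, 0.0000, -1.0000, 0.0000]
J4: z=[-0.9998, -0.0000, -0.0175] o=[0.6048, -0.4100, -0.7009] → [0.0094, 0.1695, -0.5392, -0.9998, -0.0000, -0.0175]
J5: z=[0.0071, 0.9135, -0.4067] o=[0.6013, -0.3205, -0.4999] → [0.1534, 0.0192, 0.0457, 0.0071, 0.9135, -0.4067]
J6: z=[0.9515, 0.1189, 0.2837] o=[0.4167, -0.0871, 0.0211] → [-0.1272, 0.5657, 0.1895, 0.9515, 0.1189, 0.2837]
q̇ = J⁺·V = [0.9660, 0.4270, -0.9180, -0.1770, 0.1330, -0.3350]

0.9660 0.4270 -0.9180 -0.1770 0.1330 -0.3350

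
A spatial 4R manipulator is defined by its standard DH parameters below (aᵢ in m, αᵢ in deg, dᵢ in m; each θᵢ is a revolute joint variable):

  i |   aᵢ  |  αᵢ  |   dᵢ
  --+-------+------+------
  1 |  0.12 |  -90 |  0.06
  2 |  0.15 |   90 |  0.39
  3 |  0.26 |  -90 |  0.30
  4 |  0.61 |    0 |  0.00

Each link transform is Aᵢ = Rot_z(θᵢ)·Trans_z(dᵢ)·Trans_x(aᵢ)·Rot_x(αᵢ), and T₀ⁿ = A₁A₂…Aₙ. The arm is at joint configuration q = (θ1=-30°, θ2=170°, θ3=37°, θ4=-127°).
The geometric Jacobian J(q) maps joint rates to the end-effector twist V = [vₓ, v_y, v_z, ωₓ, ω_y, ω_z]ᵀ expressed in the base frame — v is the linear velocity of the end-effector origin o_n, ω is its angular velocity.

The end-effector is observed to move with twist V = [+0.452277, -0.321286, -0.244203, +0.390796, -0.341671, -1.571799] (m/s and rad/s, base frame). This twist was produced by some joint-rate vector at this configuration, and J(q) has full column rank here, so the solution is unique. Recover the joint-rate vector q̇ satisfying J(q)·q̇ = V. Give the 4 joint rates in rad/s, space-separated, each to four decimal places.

-0.9640 -0.6260 0.6870 0.6580

o_n = [0.3301, 0.1853, -0.7264]
J₁: ẑ×o_n = [-0.1853, 0.3301, 0.0000], ω = ẑ
J2: z=[0.5000, 0.8660, 0.0000] o=[0.1039, -0.0600, 0.0600] → [-0.6810, 0.3932, -0.0732, 0.5000, 0.8660, 0.0000]
J3: z=[0.1504, -0.0868, -0.9848] o=[0.1710, 0.3516, 0.0340] → [-0.0977, -0.0423, -0.0112, 0.1504, -0.0868, -0.9848]
J4: z=[0.9126, 0.3953, 0.1045] o=[0.1172, 0.5633, -0.2975] → [-0.1300, 0.4136, -0.4291, 0.9126, 0.3953, 0.1045]
q̇ = J⁺·V = [-0.9640, -0.6260, 0.6870, 0.6580]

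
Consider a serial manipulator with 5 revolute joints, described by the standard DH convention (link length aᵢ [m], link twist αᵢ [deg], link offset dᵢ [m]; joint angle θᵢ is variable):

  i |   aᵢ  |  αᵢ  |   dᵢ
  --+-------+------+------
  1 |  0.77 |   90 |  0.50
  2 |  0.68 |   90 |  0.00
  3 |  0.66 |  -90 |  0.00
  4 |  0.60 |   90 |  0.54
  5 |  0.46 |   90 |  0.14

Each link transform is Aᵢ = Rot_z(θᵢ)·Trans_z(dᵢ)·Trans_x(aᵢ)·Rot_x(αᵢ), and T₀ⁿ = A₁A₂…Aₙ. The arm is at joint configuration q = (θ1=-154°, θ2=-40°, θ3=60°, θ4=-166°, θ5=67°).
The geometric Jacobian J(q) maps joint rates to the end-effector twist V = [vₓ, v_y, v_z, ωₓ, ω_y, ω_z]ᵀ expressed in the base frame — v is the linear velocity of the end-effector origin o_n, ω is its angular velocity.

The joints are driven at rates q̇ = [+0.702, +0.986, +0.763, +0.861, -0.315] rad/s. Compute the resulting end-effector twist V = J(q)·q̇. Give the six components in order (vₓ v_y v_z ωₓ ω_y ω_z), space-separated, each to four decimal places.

o_n = [-0.6720, 0.0825, 0.6007]
J₁: ẑ×o_n = [-0.0825, -0.6720, 0.0000], ω = ẑ
J2: z=[-0.4384, 0.8988, 0.0000] o=[-0.6921, -0.3375, 0.5000] → [0.0905, 0.0441, -0.2021, -0.4384, 0.8988, 0.0000]
J3: z=[0.5777, 0.2818, -0.7660] o=[-1.1603, -0.5659, 0.0629] → [0.6482, -0.6847, 0.2370, 0.5777, 0.2818, -0.7660]
J4: z=[0.3771, 0.7402, 0.5567] o=[-1.6380, -0.1630, -0.1492] → [0.4184, 0.2550, -0.6225, 0.3771, 0.7402, 0.5567]
J5: z=[-0.3854, -0.4211, 0.8210] o=[-0.9291, -0.0778, 0.2273] → [-0.2888, 0.3550, 0.0465, -0.3854, -0.4211, 0.8210]
V = J·q̇ = [0.9772, -0.8430, -0.5691, 0.4547, 1.8712, 0.3382]

0.9772 -0.8430 -0.5691 0.4547 1.8712 0.3382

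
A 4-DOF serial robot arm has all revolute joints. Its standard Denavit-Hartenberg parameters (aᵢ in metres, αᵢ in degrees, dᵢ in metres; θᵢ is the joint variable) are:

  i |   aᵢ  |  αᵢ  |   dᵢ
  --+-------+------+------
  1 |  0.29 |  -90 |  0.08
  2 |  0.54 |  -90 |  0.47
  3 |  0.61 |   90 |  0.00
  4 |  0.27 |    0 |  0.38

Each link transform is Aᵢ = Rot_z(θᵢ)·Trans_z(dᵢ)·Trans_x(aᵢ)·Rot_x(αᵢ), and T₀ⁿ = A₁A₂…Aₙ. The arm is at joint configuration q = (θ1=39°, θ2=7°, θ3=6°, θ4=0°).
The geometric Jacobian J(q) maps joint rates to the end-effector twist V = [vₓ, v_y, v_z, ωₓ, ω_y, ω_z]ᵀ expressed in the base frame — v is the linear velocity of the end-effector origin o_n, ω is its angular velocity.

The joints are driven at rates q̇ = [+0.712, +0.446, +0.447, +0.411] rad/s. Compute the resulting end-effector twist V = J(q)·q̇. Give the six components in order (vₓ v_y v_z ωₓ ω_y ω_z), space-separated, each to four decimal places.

o_n = [0.8719, 1.6787, -0.0973]
J₁: ẑ×o_n = [-1.6787, 0.8719, 0.0000], ω = ẑ
J2: z=[-0.6293, 0.7771, 0.0000] o=[0.2254, 0.1825, 0.0800] → [-0.1378, -0.1116, -1.4441, -0.6293, 0.7771, 0.0000]
J3: z=[-0.0947, -0.0767, -0.9925] o=[0.3461, 0.8851, 0.0142] → [0.7963, -0.5324, -0.0348, -0.0947, -0.0767, -0.9925]
J4: z=[-0.5452, 0.8382, -0.0127] o=[0.8542, 1.2144, -0.0597] → [-0.0256, -0.0207, -0.2680, -0.5452, 0.8382, -0.0127]
V = J·q̇ = [-0.9113, 0.3245, -0.7698, -0.5471, 0.6568, 0.2631]

-0.9113 0.3245 -0.7698 -0.5471 0.6568 0.2631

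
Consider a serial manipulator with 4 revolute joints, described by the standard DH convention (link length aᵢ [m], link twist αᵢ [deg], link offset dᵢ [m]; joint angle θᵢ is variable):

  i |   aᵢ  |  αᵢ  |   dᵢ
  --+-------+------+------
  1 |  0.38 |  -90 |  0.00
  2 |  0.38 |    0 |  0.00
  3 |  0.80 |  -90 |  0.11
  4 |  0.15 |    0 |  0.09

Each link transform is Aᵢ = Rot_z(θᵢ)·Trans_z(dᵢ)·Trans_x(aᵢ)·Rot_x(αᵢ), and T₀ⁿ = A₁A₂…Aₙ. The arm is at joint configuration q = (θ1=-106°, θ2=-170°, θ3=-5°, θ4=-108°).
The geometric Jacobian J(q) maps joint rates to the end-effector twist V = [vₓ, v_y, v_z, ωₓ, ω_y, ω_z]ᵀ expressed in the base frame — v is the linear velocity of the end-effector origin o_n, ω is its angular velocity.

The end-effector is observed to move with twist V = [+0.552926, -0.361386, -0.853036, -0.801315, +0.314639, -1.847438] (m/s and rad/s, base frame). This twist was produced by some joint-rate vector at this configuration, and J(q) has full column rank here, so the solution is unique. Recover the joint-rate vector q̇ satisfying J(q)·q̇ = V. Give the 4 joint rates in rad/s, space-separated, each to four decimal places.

o_n = [0.4461, 0.6390, 0.2213]
J₁: ẑ×o_n = [-0.6390, 0.4461, 0.0000], ω = ẑ
J2: z=[0.9613, -0.2756, 0.0000] o=[-0.1047, -0.3653, 0.0000] → [-0.0610, -0.2128, 1.1172, 0.9613, -0.2756, 0.0000]
J3: z=[0.9613, -0.2756, 0.0000] o=[-0.0016, -0.0055, 0.0660] → [-0.0428, -0.1493, 0.7429, 0.9613, -0.2756, 0.0000]
J4: z=[-0.0240, -0.0838, 0.9962] o=[0.3238, 0.7302, 0.1357] → [0.0837, 0.1238, 0.0124, -0.0240, -0.0838, 0.9962]
q̇ = J⁺·V = [-0.9150, -0.5470, -0.3100, -0.9360]

-0.9150 -0.5470 -0.3100 -0.9360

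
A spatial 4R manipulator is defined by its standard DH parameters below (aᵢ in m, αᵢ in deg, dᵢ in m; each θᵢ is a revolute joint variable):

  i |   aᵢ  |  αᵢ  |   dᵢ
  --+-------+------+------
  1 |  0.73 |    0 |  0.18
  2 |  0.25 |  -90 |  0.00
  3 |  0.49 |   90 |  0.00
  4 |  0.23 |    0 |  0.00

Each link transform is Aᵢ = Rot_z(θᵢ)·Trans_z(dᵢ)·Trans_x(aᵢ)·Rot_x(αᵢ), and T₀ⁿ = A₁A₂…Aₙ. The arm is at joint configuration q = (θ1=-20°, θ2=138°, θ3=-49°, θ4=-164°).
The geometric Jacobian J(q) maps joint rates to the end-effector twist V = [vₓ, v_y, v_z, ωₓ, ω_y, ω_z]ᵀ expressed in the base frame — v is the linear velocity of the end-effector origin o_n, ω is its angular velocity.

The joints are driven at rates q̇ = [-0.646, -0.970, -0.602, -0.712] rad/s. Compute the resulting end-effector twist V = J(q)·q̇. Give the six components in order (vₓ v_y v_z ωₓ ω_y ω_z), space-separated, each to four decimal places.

o_n = [0.5418, 0.1566, 0.3829]
J₁: ẑ×o_n = [-0.1566, 0.5418, 0.0000], ω = ẑ
J2: z=[0.0000, 0.0000, 1.0000] o=[0.6860, -0.2497, 0.1800] → [-0.4063, -0.1442, 0.0000, 0.0000, 0.0000, 1.0000]
J3: z=[-0.8829, -0.4695, 0.0000] o=[0.5686, -0.0289, 0.1800] → [-0.0953, 0.1792, -0.1764, -0.8829, -0.4695, 0.0000]
J4: z=[0.3543, -0.6664, 0.6561] o=[0.4177, 0.2549, 0.5498] → [0.1757, 0.1405, 0.0478, 0.3543, -0.6664, 0.6561]
V = J·q̇ = [0.4275, -0.4180, 0.0721, 0.2793, 0.7571, -2.0831]

0.4275 -0.4180 0.0721 0.2793 0.7571 -2.0831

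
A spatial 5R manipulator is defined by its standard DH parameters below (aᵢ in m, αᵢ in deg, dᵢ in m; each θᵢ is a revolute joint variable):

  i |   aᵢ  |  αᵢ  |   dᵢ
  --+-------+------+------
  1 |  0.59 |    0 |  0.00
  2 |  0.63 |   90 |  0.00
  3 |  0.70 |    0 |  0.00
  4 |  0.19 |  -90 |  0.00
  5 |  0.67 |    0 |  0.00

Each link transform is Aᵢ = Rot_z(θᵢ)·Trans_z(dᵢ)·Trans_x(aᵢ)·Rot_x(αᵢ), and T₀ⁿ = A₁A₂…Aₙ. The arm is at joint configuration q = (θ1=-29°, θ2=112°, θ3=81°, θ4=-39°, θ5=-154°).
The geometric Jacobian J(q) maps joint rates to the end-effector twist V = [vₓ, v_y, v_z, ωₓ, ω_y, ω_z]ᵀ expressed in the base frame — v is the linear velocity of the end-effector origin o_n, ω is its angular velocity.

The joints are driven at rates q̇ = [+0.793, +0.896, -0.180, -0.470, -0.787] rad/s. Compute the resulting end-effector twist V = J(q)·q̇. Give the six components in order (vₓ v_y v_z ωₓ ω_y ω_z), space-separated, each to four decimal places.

o_n = [0.8603, 0.1081, 0.4156]
J₁: ẑ×o_n = [-0.1081, 0.8603, 0.0000], ω = ẑ
J2: z=[0.0000, 0.0000, 1.0000] o=[0.5160, -0.2860, 0.0000] → [-0.3942, 0.3443, 0.0000, 0.0000, 0.0000, 1.0000]
J3: z=[0.9925, -0.1219, 0.0000] o=[0.5928, 0.3393, 0.0000] → [-0.0506, -0.4125, -0.1968, 0.9925, -0.1219, 0.0000]
J4: z=[0.9925, -0.1219, 0.0000] o=[0.6061, 0.4480, 0.6914] → [0.0336, 0.2738, -0.3063, 0.9925, -0.1219, 0.0000]
J5: z=[-0.0815, -0.6641, 0.7431] o=[0.6234, 0.5881, 0.8185] → [0.6243, 0.1433, 0.1965, -0.0815, -0.6641, 0.7431]
V = J·q̇ = [-0.9369, 0.8236, 0.0247, -0.5810, 0.6019, 1.1041]

-0.9369 0.8236 0.0247 -0.5810 0.6019 1.1041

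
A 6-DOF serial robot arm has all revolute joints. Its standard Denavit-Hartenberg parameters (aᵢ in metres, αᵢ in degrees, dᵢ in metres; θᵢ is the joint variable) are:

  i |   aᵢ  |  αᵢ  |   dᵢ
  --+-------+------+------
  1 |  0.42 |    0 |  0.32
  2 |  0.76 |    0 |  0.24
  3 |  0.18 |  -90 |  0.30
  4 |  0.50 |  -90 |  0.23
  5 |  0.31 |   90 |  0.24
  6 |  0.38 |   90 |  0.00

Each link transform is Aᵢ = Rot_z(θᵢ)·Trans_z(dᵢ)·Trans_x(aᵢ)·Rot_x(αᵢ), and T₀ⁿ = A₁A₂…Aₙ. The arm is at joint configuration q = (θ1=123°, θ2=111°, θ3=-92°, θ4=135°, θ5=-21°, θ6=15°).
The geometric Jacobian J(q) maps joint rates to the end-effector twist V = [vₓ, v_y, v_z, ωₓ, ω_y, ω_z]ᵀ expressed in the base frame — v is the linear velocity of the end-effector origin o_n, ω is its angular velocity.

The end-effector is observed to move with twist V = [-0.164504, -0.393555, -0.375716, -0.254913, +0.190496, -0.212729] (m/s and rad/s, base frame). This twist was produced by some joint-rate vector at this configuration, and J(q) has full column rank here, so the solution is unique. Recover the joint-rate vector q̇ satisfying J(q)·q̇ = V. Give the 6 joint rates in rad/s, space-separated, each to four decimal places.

0.3080 0.3610 -0.8930 -0.6000 -0.2170 0.6500

o_n = [-0.2890, -1.1644, 0.2987]
J₁: ẑ×o_n = [1.1644, -0.2890, 0.0000], ω = ẑ
J2: z=[0.0000, 0.0000, 1.0000] o=[-0.2287, 0.3522, 0.3200] → [1.5166, -0.0602, 0.0000, 0.0000, 0.0000, 1.0000]
J3: z=[0.0000, 0.0000, 1.0000] o=[-0.6755, -0.2626, 0.5600] → [0.9018, 0.3865, -0.0000, 0.0000, 0.0000, 1.0000]
J4: z=[-0.6157, -0.7880, 0.0000] o=[-0.8173, -0.1518, 0.8600] → [0.4423, -0.3455, 1.0398, -0.6157, -0.7880, 0.0000]
J5: z=[0.5572, -0.4353, 0.7071] o=[-0.6803, -0.5507, 0.5064] → [0.5243, 0.3925, -0.1716, 0.5572, -0.4353, 0.7071]
J6: z=[-0.7745, -0.5797, 0.2534] o=[-0.4537, -0.8687, 0.4715] → [0.1751, -0.0920, 0.3245, -0.7745, -0.5797, 0.2534]
q̇ = J⁺·V = [0.3080, 0.3610, -0.8930, -0.6000, -0.2170, 0.6500]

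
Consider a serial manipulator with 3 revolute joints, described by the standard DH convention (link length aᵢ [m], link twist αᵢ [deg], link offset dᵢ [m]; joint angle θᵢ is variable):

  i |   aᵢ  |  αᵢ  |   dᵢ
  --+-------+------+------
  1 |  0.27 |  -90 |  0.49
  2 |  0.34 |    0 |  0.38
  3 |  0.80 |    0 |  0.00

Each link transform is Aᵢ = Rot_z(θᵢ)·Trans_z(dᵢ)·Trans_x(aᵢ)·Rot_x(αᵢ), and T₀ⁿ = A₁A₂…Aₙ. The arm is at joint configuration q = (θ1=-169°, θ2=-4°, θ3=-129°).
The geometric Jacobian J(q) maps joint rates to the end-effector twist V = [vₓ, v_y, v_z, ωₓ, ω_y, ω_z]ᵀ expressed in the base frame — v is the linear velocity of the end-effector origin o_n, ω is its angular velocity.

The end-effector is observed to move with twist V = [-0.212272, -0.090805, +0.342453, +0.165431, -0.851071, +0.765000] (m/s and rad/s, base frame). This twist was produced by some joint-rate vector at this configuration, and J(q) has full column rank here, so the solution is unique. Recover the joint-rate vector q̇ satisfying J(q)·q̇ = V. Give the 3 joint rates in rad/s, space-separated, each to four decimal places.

o_n = [0.0101, -0.3851, 1.0988]
J₁: ẑ×o_n = [0.3851, 0.0101, -0.0000], ω = ẑ
J2: z=[0.1908, -0.9816, 0.0000] o=[-0.2650, -0.0515, 0.4900] → [-0.5976, -0.1162, 0.2064, 0.1908, -0.9816, 0.0000]
J3: z=[0.1908, -0.9816, 0.0000] o=[-0.5255, -0.4893, 0.5137] → [-0.5743, -0.1116, 0.5456, 0.1908, -0.9816, 0.0000]
q̇ = J⁺·V = [0.7650, 0.3850, 0.4820]

0.7650 0.3850 0.4820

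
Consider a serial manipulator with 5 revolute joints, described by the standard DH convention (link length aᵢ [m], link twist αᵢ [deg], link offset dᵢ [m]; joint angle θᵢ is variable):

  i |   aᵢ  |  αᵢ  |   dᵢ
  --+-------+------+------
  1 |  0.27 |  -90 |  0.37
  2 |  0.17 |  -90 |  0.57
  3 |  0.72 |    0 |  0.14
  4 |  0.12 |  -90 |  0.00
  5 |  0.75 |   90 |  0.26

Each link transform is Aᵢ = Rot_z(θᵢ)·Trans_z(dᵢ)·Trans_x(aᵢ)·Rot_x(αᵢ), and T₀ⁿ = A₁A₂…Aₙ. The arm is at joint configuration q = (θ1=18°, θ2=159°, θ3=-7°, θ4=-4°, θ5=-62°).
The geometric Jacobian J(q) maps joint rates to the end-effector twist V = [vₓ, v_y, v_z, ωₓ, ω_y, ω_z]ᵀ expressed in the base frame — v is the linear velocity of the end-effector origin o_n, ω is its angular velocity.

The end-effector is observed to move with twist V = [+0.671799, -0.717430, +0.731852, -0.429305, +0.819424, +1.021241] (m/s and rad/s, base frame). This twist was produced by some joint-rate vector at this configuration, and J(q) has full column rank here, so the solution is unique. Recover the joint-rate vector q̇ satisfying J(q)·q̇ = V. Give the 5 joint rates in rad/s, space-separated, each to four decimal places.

0.2110 0.1630 0.1370 0.6750 -0.7630

o_n = [-1.4098, 0.0599, 0.6180]
J₁: ẑ×o_n = [-0.0599, -1.4098, 0.0000], ω = ẑ
J2: z=[-0.3090, 0.9511, 0.0000] o=[0.2568, 0.0834, 0.3700] → [0.2359, 0.0767, 1.5923, -0.3090, 0.9511, 0.0000]
J3: z=[-0.3408, -0.1107, 0.9336] o=[-0.0703, 0.5765, 0.3091] → [0.4481, -1.1453, 0.0277, -0.3408, -0.1107, 0.9336]
J4: z=[-0.3408, -0.1107, 0.9336] o=[-0.7796, 0.4383, 0.1837] → [0.3052, -0.4403, 0.0592, -0.3408, -0.1107, 0.9336]
J5: z=[0.1339, -0.9886, -0.0684] o=[-0.8913, 0.4261, 0.1415] → [-0.4962, -0.0284, -0.5617, 0.1339, -0.9886, -0.0684]
q̇ = J⁺·V = [0.2110, 0.1630, 0.1370, 0.6750, -0.7630]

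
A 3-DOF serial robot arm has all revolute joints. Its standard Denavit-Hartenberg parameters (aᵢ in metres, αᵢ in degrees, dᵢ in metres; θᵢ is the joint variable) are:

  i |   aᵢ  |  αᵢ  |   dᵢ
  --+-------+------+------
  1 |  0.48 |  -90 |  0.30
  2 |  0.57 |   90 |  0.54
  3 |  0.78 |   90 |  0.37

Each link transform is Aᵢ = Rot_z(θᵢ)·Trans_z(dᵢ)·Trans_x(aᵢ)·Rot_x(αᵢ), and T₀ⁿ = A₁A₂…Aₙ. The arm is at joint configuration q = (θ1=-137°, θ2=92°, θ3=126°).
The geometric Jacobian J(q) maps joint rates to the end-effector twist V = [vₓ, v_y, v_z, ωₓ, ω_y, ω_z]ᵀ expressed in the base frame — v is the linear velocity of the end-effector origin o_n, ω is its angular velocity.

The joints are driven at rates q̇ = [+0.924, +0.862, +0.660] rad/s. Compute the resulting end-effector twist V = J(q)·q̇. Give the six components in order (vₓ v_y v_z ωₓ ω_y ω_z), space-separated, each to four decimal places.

1.1858 0.4508 0.1008 0.1055 -1.0803 0.9010

o_n = [0.1800, -1.4333, 0.1756]
J₁: ẑ×o_n = [1.4333, 0.1800, -0.0000], ω = ẑ
J2: z=[0.6820, -0.7314, 0.0000] o=[-0.3510, -0.3274, 0.3000] → [0.0910, 0.0848, -0.3659, 0.6820, -0.7314, 0.0000]
J3: z=[-0.7309, -0.6816, -0.0349] o=[0.0318, -0.7087, -0.2697] → [-0.3288, 0.3203, 0.6306, -0.7309, -0.6816, -0.0349]
V = J·q̇ = [1.1858, 0.4508, 0.1008, 0.1055, -1.0803, 0.9010]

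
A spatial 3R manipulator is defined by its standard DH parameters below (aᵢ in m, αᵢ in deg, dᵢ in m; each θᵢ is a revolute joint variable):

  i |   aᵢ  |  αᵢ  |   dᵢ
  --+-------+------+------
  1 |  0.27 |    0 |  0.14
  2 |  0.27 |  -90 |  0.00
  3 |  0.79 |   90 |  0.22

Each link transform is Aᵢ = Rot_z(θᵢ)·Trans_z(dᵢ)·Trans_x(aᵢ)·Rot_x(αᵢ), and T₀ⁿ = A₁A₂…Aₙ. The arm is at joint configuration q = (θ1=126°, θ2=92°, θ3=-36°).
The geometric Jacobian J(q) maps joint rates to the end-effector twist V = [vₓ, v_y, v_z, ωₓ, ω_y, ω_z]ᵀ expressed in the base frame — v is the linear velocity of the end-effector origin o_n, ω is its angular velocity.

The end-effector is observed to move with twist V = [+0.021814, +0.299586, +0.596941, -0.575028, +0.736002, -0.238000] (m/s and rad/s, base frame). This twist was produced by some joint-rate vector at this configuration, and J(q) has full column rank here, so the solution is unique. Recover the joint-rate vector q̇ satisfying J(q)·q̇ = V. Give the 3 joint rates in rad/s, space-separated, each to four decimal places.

o_n = [-0.7397, -0.5146, 0.6044]
J₁: ẑ×o_n = [0.5146, -0.7397, 0.0000], ω = ẑ
J2: z=[0.0000, 0.0000, 1.0000] o=[-0.1587, 0.2184, 0.1400] → [0.7331, -0.5810, 0.0000, 0.0000, 0.0000, 1.0000]
J3: z=[0.6157, -0.7880, 0.0000] o=[-0.3715, 0.0522, 0.1400] → [-0.3659, -0.2859, -0.6391, 0.6157, -0.7880, 0.0000]
q̇ = J⁺·V = [0.6660, -0.9040, -0.9340]

0.6660 -0.9040 -0.9340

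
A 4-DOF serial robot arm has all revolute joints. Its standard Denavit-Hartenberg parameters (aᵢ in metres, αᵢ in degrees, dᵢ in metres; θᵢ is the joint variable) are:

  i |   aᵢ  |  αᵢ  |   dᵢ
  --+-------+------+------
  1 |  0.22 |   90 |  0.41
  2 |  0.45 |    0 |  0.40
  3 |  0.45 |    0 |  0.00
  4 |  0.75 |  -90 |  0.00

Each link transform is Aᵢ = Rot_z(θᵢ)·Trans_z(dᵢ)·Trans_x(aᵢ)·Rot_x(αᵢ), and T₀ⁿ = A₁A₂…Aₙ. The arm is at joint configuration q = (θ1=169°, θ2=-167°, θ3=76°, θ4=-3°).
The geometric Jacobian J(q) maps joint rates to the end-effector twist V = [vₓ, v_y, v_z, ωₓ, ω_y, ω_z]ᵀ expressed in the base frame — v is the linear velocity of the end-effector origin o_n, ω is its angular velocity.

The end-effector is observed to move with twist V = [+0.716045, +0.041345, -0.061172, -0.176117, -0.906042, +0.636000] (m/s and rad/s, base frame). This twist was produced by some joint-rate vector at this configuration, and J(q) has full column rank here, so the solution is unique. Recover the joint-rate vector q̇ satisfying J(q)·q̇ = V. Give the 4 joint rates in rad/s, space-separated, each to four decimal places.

0.6360 0.2610 -0.8950 -0.2890

o_n = [0.3498, 0.3395, -0.8893]
J₁: ẑ×o_n = [-0.3395, 0.3498, 0.0000], ω = ẑ
J2: z=[0.1908, 0.9816, 0.0000] o=[-0.2160, 0.0420, 0.4100] → [-1.2755, 0.2479, -0.4986, 0.1908, 0.9816, 0.0000]
J3: z=[0.1908, 0.9816, 0.0000] o=[0.2908, 0.3510, 0.3088] → [-1.1761, 0.2286, -0.0602, 0.1908, 0.9816, 0.0000]
J4: z=[0.1908, 0.9816, 0.0000] o=[0.2985, 0.3495, -0.1412] → [-0.7344, 0.1428, -0.0523, 0.1908, 0.9816, 0.0000]
q̇ = J⁺·V = [0.6360, 0.2610, -0.8950, -0.2890]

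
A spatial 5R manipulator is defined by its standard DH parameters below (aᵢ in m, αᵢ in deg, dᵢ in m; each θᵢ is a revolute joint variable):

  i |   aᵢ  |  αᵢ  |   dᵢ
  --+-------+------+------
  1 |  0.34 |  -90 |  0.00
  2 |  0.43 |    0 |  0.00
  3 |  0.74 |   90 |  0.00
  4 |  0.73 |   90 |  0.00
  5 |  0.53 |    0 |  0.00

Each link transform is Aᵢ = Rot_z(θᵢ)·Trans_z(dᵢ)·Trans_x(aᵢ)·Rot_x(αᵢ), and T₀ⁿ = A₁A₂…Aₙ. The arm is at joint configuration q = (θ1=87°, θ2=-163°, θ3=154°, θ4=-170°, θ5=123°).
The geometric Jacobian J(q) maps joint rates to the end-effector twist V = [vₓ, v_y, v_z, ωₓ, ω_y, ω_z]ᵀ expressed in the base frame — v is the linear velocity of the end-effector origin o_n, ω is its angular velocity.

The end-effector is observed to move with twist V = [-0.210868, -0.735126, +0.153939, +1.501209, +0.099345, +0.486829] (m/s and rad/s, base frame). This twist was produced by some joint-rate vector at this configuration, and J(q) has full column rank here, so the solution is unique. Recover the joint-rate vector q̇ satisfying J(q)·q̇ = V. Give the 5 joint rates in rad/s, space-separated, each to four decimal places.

0.7290 -0.4380 -0.2750 -0.2670 -0.7930

o_n = [0.0850, 0.1566, 0.6125]
J₁: ẑ×o_n = [-0.1566, 0.0850, 0.0000], ω = ẑ
J2: z=[-0.9986, 0.0523, 0.0000] o=[0.0178, 0.3395, 0.0000] → [0.0321, 0.6117, 0.1791, -0.9986, 0.0523, 0.0000]
J3: z=[-0.9986, 0.0523, 0.0000] o=[-0.0037, -0.0711, 0.1257] → [0.0255, 0.4861, -0.2321, -0.9986, 0.0523, 0.0000]
J4: z=[-0.0082, -0.1562, 0.9877] o=[0.0345, 0.6588, 0.2415] → [0.4380, 0.0528, 0.0120, -0.0082, -0.1562, 0.9877]
J5: z=[-0.9924, -0.1197, -0.0272] o=[0.1240, -0.0569, 0.1290] → [-0.0521, 0.4809, -0.2166, -0.9924, -0.1197, -0.0272]
q̇ = J⁺·V = [0.7290, -0.4380, -0.2750, -0.2670, -0.7930]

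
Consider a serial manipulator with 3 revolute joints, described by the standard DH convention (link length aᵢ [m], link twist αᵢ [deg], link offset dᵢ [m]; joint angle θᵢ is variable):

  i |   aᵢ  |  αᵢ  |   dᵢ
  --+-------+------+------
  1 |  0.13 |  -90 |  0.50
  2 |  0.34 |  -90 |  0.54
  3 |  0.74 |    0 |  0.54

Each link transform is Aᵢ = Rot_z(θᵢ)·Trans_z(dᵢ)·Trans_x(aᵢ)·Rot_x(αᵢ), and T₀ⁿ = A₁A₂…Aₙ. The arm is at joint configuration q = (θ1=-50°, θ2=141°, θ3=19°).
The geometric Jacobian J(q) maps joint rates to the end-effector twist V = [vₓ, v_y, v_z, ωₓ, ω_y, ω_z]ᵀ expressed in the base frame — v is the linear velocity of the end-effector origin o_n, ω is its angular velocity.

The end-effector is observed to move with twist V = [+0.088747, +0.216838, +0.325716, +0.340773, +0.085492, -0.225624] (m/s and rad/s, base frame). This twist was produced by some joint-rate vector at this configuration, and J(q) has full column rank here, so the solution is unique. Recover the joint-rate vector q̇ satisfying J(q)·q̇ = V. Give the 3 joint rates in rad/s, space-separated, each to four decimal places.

o_n = [-0.4251, 0.9719, 0.2654]
J₁: ẑ×o_n = [-0.9719, -0.4251, 0.0000], ω = ẑ
J2: z=[0.7660, 0.6428, 0.0000] o=[0.0836, -0.0996, 0.5000] → [-0.1508, 0.1797, 1.1478, 0.7660, 0.6428, 0.0000]
J3: z=[-0.4045, 0.4821, 0.7771] o=[0.3274, 0.4499, 0.2860] → [-0.4156, -0.5932, 0.1516, -0.4045, 0.4821, 0.7771]
q̇ = J⁺·V = [-0.0360, 0.3160, -0.2440]

-0.0360 0.3160 -0.2440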